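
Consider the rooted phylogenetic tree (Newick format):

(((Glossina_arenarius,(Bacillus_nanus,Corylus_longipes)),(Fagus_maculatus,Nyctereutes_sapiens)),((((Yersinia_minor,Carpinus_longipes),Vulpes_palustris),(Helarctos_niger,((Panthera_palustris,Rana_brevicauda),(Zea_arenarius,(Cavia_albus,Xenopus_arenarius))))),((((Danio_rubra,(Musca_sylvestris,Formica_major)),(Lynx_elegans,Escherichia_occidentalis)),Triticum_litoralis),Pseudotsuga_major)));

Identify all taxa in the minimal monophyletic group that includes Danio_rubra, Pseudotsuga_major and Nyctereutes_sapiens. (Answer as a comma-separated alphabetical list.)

Tracing Danio_rubra: it sits inside (Danio_rubra,(Musca_sylvestris,Formica_major)).
Tracing Pseudotsuga_major: it sits inside ((((Danio_rubra,(Musca_sylvestris,Formica_major)),(Lynx_elegans,Escherichia_occidentalis)),Triticum_litoralis),Pseudotsuga_major).
Tracing Nyctereutes_sapiens: it sits inside (Fagus_maculatus,Nyctereutes_sapiens).
The smallest clade enclosing all 3 is the whole tree (their MRCA is the root), so the answer is all 21 tips in alphabetical order.

Bacillus_nanus, Carpinus_longipes, Cavia_albus, Corylus_longipes, Danio_rubra, Escherichia_occidentalis, Fagus_maculatus, Formica_major, Glossina_arenarius, Helarctos_niger, Lynx_elegans, Musca_sylvestris, Nyctereutes_sapiens, Panthera_palustris, Pseudotsuga_major, Rana_brevicauda, Triticum_litoralis, Vulpes_palustris, Xenopus_arenarius, Yersinia_minor, Zea_arenarius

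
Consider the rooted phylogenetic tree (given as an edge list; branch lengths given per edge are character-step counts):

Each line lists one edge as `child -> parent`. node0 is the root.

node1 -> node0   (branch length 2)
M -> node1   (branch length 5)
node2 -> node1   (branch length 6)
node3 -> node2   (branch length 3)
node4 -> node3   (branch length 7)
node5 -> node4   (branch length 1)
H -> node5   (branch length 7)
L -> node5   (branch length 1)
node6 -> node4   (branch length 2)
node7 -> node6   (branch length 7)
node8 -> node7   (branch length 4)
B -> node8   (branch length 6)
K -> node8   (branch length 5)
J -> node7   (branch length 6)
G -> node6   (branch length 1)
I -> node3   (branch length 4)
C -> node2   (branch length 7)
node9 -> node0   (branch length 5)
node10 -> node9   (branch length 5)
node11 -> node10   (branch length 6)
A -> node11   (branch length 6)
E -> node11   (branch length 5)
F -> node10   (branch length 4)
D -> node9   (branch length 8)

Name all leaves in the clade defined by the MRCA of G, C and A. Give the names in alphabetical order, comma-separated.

A, B, C, D, E, F, G, H, I, J, K, L, M

Tracing G: it sits inside (((B,K),J),G).
Tracing C: it sits inside ((((H,L),(((B,K),J),G)),I),C).
Tracing A: it sits inside (A,E).
The smallest clade enclosing all 3 is the whole tree (their MRCA is the root), so the answer is all 13 tips in alphabetical order.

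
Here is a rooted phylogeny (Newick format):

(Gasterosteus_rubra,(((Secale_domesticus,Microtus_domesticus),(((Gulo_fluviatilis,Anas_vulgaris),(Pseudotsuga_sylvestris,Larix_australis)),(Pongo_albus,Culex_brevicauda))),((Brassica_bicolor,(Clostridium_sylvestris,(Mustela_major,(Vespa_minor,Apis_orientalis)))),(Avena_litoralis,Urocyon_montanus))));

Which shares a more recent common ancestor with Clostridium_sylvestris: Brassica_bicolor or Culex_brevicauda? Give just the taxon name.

Brassica_bicolor

The MRCA of Clostridium_sylvestris and Brassica_bicolor subtends (Brassica_bicolor,(Clostridium_sylvestris,(Mustela_major,(Vespa_minor,Apis_orientalis)))) (5 taxa).
The MRCA of Clostridium_sylvestris and Culex_brevicauda subtends (((Secale_domesticus,Microtus_domesticus),(((Gulo_fluviatilis,Anas_vulgaris),(Pseudotsuga_sylvestris,Larix_australis)),(Pongo_albus,Culex_brevicauda))),((Brassica_bicolor,(Clostridium_sylvestris,(Mustela_major,(Vespa_minor,Apis_orientalis)))),(Avena_litoralis,Urocyon_montanus))) (15 taxa).
The first is nested inside the second, so Clostridium_sylvestris shares a more recent common ancestor with Brassica_bicolor.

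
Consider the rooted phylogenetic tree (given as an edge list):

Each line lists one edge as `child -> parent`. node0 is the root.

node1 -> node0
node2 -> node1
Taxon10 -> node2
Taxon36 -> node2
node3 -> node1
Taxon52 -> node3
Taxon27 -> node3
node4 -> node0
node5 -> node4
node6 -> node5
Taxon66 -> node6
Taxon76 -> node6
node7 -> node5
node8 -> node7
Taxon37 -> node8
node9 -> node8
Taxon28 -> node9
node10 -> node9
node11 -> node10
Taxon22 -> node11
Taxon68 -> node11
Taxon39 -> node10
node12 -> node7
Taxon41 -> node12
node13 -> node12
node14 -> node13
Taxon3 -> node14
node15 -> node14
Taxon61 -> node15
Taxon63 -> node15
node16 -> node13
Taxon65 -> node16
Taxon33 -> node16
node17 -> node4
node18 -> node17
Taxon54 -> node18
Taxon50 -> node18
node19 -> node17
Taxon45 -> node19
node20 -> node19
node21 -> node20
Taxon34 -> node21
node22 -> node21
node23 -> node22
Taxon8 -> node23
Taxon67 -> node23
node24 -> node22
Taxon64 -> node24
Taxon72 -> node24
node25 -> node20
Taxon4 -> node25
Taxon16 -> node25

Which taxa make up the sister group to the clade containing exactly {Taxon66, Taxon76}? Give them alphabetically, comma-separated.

The clade containing exactly {Taxon66, Taxon76} attaches to the tree at the node subtending ((Taxon66,Taxon76),((Taxon37,(Taxon28,((Taxon22,Taxon68),Taxon39))),(Taxon41,((Taxon3,(Taxon61,Taxon63)),(Taxon65,Taxon33))))).
The other lineage descending from that same node — the sister group — is ((Taxon37,(Taxon28,((Taxon22,Taxon68),Taxon39))),(Taxon41,((Taxon3,(Taxon61,Taxon63)),(Taxon65,Taxon33)))); its 11 tips in alphabetical order are the answer.

Taxon22, Taxon28, Taxon3, Taxon33, Taxon37, Taxon39, Taxon41, Taxon61, Taxon63, Taxon65, Taxon68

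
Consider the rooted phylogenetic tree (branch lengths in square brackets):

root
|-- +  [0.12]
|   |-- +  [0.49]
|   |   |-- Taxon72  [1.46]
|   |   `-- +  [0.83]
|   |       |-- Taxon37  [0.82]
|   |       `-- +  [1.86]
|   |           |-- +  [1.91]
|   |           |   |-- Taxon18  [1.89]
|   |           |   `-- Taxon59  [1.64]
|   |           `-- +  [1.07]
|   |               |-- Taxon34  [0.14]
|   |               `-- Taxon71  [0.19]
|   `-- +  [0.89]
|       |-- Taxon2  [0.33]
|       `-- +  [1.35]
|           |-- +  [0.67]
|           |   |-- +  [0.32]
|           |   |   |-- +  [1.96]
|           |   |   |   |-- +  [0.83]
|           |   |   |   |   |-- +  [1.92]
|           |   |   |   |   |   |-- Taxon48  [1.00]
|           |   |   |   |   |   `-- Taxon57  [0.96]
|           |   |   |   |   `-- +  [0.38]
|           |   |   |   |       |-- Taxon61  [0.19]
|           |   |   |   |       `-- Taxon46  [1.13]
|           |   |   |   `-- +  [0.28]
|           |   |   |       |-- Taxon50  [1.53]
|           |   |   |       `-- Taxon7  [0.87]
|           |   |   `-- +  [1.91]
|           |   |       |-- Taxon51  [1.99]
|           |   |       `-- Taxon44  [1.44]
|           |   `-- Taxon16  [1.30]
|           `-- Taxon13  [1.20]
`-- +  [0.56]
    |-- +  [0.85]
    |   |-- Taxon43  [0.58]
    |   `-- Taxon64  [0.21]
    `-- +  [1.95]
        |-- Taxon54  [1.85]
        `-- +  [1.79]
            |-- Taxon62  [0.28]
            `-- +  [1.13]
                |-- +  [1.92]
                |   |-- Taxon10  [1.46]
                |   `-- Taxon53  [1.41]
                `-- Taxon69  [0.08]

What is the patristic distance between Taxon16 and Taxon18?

The path runs Taxon16 → … → MRCA → … → Taxon18; the MRCA is the node subtending ((Taxon72,(Taxon37,((Taxon18,Taxon59),(Taxon34,Taxon71)))),(Taxon2,((((((Taxon48,Taxon57),(Taxon61,Taxon46)),(Taxon50,Taxon7)),(Taxon51,Taxon44)),Taxon16),Taxon13))).
Branch lengths along that path: 1.30 + 0.67 + 1.35 + 0.89 + 0.49 + 0.83 + 1.86 + 1.91 + 1.89 = 11.19.

11.19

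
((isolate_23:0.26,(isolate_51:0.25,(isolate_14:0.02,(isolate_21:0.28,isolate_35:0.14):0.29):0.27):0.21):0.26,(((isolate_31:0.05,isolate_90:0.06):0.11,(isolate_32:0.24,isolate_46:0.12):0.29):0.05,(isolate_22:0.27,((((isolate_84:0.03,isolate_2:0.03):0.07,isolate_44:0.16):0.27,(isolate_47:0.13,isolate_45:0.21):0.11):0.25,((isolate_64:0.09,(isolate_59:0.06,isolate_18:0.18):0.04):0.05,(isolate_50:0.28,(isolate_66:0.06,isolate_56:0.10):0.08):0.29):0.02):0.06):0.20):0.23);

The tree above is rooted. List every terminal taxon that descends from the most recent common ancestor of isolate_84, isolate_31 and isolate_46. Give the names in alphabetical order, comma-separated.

Tracing isolate_84: it sits inside (isolate_84,isolate_2).
Tracing isolate_31: it sits inside (isolate_31,isolate_90).
Tracing isolate_46: it sits inside (isolate_32,isolate_46).
The smallest clade enclosing all 3 is (((isolate_31,isolate_90),(isolate_32,isolate_46)),(isolate_22,((((isolate_84,isolate_2),isolate_44),(isolate_47,isolate_45)),((isolate_64,(isolate_59,isolate_18)),(isolate_50,(isolate_66,isolate_56)))))); the answer is its 16 terminal taxa in alphabetical order.

isolate_18, isolate_2, isolate_22, isolate_31, isolate_32, isolate_44, isolate_45, isolate_46, isolate_47, isolate_50, isolate_56, isolate_59, isolate_64, isolate_66, isolate_84, isolate_90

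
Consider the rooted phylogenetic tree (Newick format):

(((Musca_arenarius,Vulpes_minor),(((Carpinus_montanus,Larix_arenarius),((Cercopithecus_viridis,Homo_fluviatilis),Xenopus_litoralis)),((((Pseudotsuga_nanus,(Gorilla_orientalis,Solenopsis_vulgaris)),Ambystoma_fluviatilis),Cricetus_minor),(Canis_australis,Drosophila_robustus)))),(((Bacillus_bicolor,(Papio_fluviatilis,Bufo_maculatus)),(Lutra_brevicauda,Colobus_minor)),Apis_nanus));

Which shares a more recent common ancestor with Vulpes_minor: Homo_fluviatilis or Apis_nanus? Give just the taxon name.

The MRCA of Vulpes_minor and Homo_fluviatilis subtends ((Musca_arenarius,Vulpes_minor),(((Carpinus_montanus,Larix_arenarius),((Cercopithecus_viridis,Homo_fluviatilis),Xenopus_litoralis)),((((Pseudotsuga_nanus,(Gorilla_orientalis,Solenopsis_vulgaris)),Ambystoma_fluviatilis),Cricetus_minor),(Canis_australis,Drosophila_robustus)))) (14 taxa).
The MRCA of Vulpes_minor and Apis_nanus is the root, subtending the entire tree (20 taxa).
The first is nested inside the second, so Vulpes_minor shares a more recent common ancestor with Homo_fluviatilis.

Homo_fluviatilis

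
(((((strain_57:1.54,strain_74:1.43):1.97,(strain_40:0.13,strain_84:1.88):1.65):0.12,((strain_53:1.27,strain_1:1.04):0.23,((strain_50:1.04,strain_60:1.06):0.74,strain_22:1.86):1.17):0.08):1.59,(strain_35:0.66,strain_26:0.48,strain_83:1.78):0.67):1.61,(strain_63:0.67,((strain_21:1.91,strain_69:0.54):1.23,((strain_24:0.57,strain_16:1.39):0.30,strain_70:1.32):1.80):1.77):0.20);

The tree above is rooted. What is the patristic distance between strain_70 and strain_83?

9.15

The path runs strain_70 → … → MRCA → … → strain_83; the MRCA is the root of the tree.
Branch lengths along that path: 1.32 + 1.80 + 1.77 + 0.20 + 1.61 + 0.67 + 1.78 = 9.15.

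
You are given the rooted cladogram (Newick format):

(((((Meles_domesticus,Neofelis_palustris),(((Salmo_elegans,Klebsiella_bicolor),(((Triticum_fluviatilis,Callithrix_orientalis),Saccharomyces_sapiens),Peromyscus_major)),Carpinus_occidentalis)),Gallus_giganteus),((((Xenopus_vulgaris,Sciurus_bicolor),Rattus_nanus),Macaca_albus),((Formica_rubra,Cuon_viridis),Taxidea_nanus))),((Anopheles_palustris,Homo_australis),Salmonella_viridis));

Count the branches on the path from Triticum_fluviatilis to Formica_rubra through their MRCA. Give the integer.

The MRCA of Triticum_fluviatilis and Formica_rubra is the node subtending ((((Meles_domesticus,Neofelis_palustris),(((Salmo_elegans,Klebsiella_bicolor),(((Triticum_fluviatilis,Callithrix_orientalis),Saccharomyces_sapiens),Peromyscus_major)),Carpinus_occidentalis)),Gallus_giganteus),((((Xenopus_vulgaris,Sciurus_bicolor),Rattus_nanus),Macaca_albus),((Formica_rubra,Cuon_viridis),Taxidea_nanus))).
From Triticum_fluviatilis up to that node: 8 branches. From Formica_rubra up to the same node: 4 branches. Total: 8 + 4 = 12.

12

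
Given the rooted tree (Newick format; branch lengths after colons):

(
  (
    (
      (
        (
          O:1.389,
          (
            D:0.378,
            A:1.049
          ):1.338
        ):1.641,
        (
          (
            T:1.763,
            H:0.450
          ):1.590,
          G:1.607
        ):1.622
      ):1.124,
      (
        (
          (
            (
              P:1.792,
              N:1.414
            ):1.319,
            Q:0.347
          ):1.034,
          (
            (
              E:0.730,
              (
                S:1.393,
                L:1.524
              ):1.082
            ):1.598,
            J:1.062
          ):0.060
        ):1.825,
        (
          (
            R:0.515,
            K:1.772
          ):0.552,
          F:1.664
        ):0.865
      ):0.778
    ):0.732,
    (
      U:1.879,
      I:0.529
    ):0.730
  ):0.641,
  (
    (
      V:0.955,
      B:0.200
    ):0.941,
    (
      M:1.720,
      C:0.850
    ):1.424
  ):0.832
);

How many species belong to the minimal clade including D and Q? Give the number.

16

The MRCA of D and Q is the node subtending (((O,(D,A)),((T,H),G)),((((P,N),Q),((E,(S,L)),J)),((R,K),F))).
That clade contains 16 terminal taxa: A, D, E, F, G, H, J, K, L, N, O, P, Q, R, S, T.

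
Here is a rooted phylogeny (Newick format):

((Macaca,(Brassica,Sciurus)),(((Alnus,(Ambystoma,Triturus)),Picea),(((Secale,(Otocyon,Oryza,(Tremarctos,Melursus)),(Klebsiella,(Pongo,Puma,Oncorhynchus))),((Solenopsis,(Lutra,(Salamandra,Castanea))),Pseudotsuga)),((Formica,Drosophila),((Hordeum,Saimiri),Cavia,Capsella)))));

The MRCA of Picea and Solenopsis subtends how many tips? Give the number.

24

The MRCA of Picea and Solenopsis is the node subtending (((Alnus,(Ambystoma,Triturus)),Picea),(((Secale,(Otocyon,Oryza,(Tremarctos,Melursus)),(Klebsiella,(Pongo,Puma,Oncorhynchus))),((Solenopsis,(Lutra,(Salamandra,Castanea))),Pseudotsuga)),((Formica,Drosophila),((Hordeum,Saimiri),Cavia,Capsella)))).
That clade contains 24 terminal taxa: Alnus, Ambystoma, Capsella, Castanea, Cavia, Drosophila, Formica, Hordeum, Klebsiella, Lutra, Melursus, Oncorhynchus, Oryza, Otocyon, Picea, Pongo, Pseudotsuga, Puma, Saimiri, Salamandra, Secale, Solenopsis, Tremarctos, Triturus.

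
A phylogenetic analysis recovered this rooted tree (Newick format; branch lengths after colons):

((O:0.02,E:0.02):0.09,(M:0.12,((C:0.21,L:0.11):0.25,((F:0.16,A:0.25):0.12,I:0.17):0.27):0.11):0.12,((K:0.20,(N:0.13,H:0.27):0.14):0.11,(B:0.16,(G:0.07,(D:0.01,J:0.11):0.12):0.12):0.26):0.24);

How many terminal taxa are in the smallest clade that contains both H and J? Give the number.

The MRCA of H and J is the node subtending ((K,(N,H)),(B,(G,(D,J)))).
That clade contains 7 terminal taxa: B, D, G, H, J, K, N.

7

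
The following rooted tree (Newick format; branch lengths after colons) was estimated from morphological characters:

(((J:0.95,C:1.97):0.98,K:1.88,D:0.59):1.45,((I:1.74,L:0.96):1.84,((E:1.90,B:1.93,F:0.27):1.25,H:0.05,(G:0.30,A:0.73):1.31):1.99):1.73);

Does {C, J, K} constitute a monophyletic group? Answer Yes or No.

The MRCA of the listed taxa subtends ((J,C),K,D).
That clade also contains D, which is not in the proposed group, so the group is not monophyletic.

No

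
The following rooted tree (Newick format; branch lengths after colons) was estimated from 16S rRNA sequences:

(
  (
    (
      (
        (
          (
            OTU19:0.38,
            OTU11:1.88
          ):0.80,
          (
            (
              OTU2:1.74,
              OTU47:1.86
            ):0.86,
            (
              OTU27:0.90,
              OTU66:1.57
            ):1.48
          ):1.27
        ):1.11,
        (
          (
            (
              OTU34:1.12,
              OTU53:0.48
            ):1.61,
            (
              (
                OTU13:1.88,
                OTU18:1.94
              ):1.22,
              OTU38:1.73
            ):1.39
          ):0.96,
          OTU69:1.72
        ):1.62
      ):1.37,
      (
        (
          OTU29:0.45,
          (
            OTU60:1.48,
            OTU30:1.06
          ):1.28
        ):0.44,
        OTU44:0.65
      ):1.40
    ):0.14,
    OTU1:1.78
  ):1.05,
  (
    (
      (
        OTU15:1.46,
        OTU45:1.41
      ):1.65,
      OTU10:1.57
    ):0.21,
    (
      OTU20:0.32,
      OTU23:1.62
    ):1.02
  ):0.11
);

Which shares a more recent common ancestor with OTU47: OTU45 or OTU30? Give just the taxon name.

OTU30

The MRCA of OTU47 and OTU30 subtends ((((OTU19,OTU11),((OTU2,OTU47),(OTU27,OTU66))),(((OTU34,OTU53),((OTU13,OTU18),OTU38)),OTU69)),((OTU29,(OTU60,OTU30)),OTU44)) (16 taxa).
The MRCA of OTU47 and OTU45 is the root, subtending the entire tree (22 taxa).
The first is nested inside the second, so OTU47 shares a more recent common ancestor with OTU30.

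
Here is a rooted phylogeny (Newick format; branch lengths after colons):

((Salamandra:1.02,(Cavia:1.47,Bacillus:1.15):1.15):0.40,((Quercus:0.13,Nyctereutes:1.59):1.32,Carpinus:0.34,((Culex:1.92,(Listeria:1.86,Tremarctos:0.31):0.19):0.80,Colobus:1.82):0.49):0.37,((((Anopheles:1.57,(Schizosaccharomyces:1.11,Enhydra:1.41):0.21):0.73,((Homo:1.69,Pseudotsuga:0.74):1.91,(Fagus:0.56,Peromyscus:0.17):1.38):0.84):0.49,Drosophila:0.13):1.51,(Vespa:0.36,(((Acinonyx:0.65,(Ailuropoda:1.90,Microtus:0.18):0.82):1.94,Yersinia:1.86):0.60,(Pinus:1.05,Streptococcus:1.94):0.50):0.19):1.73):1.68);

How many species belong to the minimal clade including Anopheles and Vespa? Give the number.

15

The MRCA of Anopheles and Vespa is the node subtending ((((Anopheles,(Schizosaccharomyces,Enhydra)),((Homo,Pseudotsuga),(Fagus,Peromyscus))),Drosophila),(Vespa,(((Acinonyx,(Ailuropoda,Microtus)),Yersinia),(Pinus,Streptococcus)))).
That clade contains 15 terminal taxa: Acinonyx, Ailuropoda, Anopheles, Drosophila, Enhydra, Fagus, Homo, Microtus, Peromyscus, Pinus, Pseudotsuga, Schizosaccharomyces, Streptococcus, Vespa, Yersinia.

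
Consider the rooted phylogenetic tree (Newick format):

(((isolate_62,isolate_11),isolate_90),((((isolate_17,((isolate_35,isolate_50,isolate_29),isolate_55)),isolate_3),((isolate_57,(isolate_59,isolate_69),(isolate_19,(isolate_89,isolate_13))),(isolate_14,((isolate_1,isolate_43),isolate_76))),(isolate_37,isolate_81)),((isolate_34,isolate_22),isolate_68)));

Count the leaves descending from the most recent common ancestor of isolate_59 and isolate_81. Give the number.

The MRCA of isolate_59 and isolate_81 is the node subtending (((isolate_17,((isolate_35,isolate_50,isolate_29),isolate_55)),isolate_3),((isolate_57,(isolate_59,isolate_69),(isolate_19,(isolate_89,isolate_13))),(isolate_14,((isolate_1,isolate_43),isolate_76))),(isolate_37,isolate_81)).
That clade contains 18 terminal taxa: isolate_1, isolate_13, isolate_14, isolate_17, isolate_19, isolate_29, isolate_3, isolate_35, isolate_37, isolate_43, isolate_50, isolate_55, isolate_57, isolate_59, isolate_69, isolate_76, isolate_81, isolate_89.

18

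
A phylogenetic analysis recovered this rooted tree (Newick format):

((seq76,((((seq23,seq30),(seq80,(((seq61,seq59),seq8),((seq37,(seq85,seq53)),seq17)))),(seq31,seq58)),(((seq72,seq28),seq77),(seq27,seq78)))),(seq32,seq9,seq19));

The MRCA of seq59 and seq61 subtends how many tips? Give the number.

The MRCA of seq59 and seq61 is the node subtending (seq61,seq59).
That clade contains 2 terminal taxa: seq59, seq61.

2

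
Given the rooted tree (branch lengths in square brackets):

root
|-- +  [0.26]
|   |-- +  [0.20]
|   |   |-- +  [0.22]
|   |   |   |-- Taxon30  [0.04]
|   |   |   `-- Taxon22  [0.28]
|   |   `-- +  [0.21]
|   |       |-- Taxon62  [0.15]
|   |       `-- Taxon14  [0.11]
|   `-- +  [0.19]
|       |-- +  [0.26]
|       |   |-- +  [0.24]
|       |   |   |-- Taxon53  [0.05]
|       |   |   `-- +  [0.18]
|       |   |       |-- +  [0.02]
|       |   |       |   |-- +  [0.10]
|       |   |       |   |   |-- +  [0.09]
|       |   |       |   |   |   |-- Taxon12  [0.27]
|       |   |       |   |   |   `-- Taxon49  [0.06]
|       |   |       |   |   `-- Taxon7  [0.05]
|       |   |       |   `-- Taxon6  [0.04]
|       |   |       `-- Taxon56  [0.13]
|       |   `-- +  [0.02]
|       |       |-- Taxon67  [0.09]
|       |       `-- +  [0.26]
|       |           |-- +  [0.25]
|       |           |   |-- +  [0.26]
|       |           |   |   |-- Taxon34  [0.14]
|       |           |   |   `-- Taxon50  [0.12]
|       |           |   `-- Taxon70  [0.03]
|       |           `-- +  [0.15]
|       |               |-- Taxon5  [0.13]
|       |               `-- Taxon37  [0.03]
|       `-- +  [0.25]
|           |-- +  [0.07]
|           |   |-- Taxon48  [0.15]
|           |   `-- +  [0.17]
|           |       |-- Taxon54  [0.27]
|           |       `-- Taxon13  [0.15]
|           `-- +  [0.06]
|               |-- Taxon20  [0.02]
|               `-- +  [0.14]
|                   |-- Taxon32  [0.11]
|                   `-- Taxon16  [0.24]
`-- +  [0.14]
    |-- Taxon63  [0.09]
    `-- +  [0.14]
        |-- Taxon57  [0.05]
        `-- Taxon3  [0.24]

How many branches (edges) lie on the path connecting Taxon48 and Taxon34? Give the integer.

The MRCA of Taxon48 and Taxon34 is the node subtending (((Taxon53,((((Taxon12,Taxon49),Taxon7),Taxon6),Taxon56)),(Taxon67,(((Taxon34,Taxon50),Taxon70),(Taxon5,Taxon37)))),((Taxon48,(Taxon54,Taxon13)),(Taxon20,(Taxon32,Taxon16)))).
From Taxon48 up to that node: 3 branches. From Taxon34 up to the same node: 6 branches. Total: 3 + 6 = 9.

9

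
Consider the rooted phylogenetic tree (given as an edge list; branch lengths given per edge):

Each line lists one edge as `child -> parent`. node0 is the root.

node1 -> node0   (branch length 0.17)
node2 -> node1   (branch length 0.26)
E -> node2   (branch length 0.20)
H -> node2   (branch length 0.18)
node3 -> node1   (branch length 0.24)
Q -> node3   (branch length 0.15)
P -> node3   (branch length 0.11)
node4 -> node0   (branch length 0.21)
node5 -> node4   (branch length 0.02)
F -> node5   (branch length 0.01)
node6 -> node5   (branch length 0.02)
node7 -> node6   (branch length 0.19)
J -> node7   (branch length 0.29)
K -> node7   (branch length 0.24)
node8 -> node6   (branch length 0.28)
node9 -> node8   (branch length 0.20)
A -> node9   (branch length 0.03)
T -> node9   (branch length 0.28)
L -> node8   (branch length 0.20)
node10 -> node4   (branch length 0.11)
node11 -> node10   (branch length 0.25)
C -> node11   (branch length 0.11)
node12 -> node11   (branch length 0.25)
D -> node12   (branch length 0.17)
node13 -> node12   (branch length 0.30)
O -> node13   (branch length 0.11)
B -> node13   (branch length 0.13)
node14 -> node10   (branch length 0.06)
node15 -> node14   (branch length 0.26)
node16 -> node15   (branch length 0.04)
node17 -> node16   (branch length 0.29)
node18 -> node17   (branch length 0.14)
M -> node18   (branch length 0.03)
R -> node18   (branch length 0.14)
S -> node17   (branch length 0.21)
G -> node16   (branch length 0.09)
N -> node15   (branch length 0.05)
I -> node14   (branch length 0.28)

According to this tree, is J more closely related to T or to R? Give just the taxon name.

The MRCA of J and T subtends ((J,K),((A,T),L)) (5 taxa).
The MRCA of J and R subtends ((F,((J,K),((A,T),L))),((C,(D,(O,B))),(((((M,R),S),G),N),I))) (16 taxa).
The first is nested inside the second, so J shares a more recent common ancestor with T.

T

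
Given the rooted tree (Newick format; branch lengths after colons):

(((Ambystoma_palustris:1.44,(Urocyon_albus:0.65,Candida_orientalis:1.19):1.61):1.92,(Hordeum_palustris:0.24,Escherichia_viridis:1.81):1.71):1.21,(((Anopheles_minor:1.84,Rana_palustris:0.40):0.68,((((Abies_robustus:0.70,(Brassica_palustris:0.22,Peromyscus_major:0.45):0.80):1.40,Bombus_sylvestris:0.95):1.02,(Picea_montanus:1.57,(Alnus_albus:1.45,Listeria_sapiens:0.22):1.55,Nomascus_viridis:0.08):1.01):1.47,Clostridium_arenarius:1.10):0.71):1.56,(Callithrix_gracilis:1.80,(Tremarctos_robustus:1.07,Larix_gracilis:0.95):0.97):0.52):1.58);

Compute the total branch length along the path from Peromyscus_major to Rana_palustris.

The path runs Peromyscus_major → … → MRCA → … → Rana_palustris; the MRCA is the node subtending ((Anopheles_minor,Rana_palustris),((((Abies_robustus,(Brassica_palustris,Peromyscus_major)),Bombus_sylvestris),(Picea_montanus,(Alnus_albus,Listeria_sapiens),Nomascus_viridis)),Clostridium_arenarius)).
Branch lengths along that path: 0.45 + 0.80 + 1.40 + 1.02 + 1.47 + 0.71 + 0.68 + 0.40 = 6.93.

6.93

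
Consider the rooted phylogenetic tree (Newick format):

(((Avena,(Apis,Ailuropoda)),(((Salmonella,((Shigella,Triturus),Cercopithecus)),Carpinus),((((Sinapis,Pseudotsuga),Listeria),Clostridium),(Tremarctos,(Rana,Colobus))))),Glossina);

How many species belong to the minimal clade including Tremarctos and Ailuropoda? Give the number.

The MRCA of Tremarctos and Ailuropoda is the node subtending ((Avena,(Apis,Ailuropoda)),(((Salmonella,((Shigella,Triturus),Cercopithecus)),Carpinus),((((Sinapis,Pseudotsuga),Listeria),Clostridium),(Tremarctos,(Rana,Colobus))))).
That clade contains 15 terminal taxa: Ailuropoda, Apis, Avena, Carpinus, Cercopithecus, Clostridium, Colobus, Listeria, Pseudotsuga, Rana, Salmonella, Shigella, Sinapis, Tremarctos, Triturus.

15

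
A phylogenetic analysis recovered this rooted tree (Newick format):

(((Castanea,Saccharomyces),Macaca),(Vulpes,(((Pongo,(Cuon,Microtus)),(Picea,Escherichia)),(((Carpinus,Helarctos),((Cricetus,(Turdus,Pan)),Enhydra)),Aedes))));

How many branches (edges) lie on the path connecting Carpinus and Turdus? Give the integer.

The MRCA of Carpinus and Turdus is the node subtending ((Carpinus,Helarctos),((Cricetus,(Turdus,Pan)),Enhydra)).
From Carpinus up to that node: 2 branches. From Turdus up to the same node: 4 branches. Total: 2 + 4 = 6.

6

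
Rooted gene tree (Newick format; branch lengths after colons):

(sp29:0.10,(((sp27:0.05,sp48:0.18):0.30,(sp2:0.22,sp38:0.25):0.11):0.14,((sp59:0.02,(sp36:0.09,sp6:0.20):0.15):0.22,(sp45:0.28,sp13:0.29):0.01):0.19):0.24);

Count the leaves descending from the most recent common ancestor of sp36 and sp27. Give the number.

9

The MRCA of sp36 and sp27 is the node subtending (((sp27,sp48),(sp2,sp38)),((sp59,(sp36,sp6)),(sp45,sp13))).
That clade contains 9 terminal taxa: sp13, sp2, sp27, sp36, sp38, sp45, sp48, sp59, sp6.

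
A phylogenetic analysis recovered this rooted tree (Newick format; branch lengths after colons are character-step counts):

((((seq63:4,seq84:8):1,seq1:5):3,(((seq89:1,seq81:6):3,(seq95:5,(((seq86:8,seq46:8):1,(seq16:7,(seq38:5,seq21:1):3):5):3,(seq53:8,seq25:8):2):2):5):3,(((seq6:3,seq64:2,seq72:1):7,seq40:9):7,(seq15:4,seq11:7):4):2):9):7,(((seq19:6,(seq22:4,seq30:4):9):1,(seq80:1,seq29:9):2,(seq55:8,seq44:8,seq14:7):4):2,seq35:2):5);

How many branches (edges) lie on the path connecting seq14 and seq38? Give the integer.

13

The MRCA of seq14 and seq38 is the root of the tree.
From seq14 up to that node: 4 branches. From seq38 up to the same node: 9 branches. Total: 4 + 9 = 13.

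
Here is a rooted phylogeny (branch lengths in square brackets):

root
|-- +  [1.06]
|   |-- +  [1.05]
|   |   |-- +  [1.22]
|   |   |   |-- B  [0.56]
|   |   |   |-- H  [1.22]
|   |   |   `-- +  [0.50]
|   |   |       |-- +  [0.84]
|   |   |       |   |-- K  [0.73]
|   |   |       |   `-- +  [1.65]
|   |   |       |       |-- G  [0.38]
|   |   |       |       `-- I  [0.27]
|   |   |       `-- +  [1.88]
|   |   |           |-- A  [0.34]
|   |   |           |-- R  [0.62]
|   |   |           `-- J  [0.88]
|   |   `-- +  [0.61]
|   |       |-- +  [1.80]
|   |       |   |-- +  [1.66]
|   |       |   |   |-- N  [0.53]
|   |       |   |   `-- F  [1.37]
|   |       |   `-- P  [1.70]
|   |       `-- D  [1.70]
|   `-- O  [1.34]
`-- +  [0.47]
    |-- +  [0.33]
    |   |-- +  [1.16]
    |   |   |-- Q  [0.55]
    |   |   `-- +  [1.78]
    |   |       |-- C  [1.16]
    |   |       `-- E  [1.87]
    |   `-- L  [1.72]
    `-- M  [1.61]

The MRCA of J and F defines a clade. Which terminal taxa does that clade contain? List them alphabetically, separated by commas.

Tracing J: it sits inside (A,R,J).
Tracing F: it sits inside (N,F).
The smallest clade enclosing both is ((B,H,((K,(G,I)),(A,R,J))),(((N,F),P),D)); the answer is its 12 terminal taxa in alphabetical order.

A, B, D, F, G, H, I, J, K, N, P, R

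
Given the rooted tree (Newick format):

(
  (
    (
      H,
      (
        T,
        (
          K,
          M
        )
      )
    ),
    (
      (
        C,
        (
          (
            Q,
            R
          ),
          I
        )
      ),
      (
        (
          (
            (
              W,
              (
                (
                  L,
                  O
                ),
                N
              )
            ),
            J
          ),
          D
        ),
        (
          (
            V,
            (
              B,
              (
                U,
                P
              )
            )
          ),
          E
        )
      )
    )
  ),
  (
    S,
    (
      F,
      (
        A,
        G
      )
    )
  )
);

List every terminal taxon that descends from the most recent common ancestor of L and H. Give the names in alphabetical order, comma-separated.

B, C, D, E, H, I, J, K, L, M, N, O, P, Q, R, T, U, V, W

Tracing L: it sits inside (L,O).
Tracing H: it sits inside (H,(T,(K,M))).
The smallest clade enclosing both is ((H,(T,(K,M))),((C,((Q,R),I)),((((W,((L,O),N)),J),D),((V,(B,(U,P))),E)))); the answer is its 19 terminal taxa in alphabetical order.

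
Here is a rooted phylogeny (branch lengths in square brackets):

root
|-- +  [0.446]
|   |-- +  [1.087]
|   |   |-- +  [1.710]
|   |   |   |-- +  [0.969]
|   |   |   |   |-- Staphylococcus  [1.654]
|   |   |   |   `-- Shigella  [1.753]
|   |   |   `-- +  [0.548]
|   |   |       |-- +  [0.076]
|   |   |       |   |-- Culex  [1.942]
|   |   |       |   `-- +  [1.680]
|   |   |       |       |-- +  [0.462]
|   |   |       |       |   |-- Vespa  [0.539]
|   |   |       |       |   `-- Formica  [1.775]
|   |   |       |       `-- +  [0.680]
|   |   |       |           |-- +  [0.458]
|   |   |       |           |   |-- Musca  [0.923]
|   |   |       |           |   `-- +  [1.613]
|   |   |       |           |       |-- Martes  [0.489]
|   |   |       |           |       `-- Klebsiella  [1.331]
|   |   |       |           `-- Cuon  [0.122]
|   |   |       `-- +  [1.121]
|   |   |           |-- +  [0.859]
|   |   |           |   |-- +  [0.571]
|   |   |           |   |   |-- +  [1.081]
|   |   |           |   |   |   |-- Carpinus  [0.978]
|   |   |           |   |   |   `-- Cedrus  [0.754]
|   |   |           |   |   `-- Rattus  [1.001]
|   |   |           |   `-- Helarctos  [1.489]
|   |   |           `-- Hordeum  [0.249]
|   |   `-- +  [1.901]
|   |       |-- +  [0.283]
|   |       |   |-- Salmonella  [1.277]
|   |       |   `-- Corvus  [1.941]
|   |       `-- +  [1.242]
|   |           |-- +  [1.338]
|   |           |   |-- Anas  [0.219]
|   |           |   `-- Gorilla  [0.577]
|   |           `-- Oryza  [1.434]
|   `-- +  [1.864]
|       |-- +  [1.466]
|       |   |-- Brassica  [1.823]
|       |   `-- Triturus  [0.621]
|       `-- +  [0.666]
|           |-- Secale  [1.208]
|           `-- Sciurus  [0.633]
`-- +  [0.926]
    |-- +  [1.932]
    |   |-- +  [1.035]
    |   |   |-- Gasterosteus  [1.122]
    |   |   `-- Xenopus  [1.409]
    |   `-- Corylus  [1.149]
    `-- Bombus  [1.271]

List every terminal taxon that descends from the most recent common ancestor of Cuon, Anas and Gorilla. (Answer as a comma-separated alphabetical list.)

Anas, Carpinus, Cedrus, Corvus, Culex, Cuon, Formica, Gorilla, Helarctos, Hordeum, Klebsiella, Martes, Musca, Oryza, Rattus, Salmonella, Shigella, Staphylococcus, Vespa

Tracing Cuon: it sits inside ((Musca,(Martes,Klebsiella)),Cuon).
Tracing Anas: it sits inside (Anas,Gorilla).
Tracing Gorilla: it sits inside (Anas,Gorilla).
The smallest clade enclosing all 3 is (((Staphylococcus,Shigella),((Culex,((Vespa,Formica),((Musca,(Martes,Klebsiella)),Cuon))),((((Carpinus,Cedrus),Rattus),Helarctos),Hordeum))),((Salmonella,Corvus),((Anas,Gorilla),Oryza))); the answer is its 19 terminal taxa in alphabetical order.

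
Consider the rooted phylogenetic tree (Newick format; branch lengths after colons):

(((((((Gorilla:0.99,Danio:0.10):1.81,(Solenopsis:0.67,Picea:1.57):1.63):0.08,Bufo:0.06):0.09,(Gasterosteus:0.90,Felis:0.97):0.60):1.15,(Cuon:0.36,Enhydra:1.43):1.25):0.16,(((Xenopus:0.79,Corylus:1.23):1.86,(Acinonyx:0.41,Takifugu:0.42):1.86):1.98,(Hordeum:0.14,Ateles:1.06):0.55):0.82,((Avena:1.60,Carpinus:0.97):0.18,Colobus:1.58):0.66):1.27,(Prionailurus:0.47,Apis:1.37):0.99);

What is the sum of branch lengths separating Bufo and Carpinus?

The path runs Bufo → … → MRCA → … → Carpinus; the MRCA is the node subtending ((((((Gorilla,Danio),(Solenopsis,Picea)),Bufo),(Gasterosteus,Felis)),(Cuon,Enhydra)),(((Xenopus,Corylus),(Acinonyx,Takifugu)),(Hordeum,Ateles)),((Avena,Carpinus),Colobus)).
Branch lengths along that path: 0.06 + 0.09 + 1.15 + 0.16 + 0.66 + 0.18 + 0.97 = 3.27.

3.27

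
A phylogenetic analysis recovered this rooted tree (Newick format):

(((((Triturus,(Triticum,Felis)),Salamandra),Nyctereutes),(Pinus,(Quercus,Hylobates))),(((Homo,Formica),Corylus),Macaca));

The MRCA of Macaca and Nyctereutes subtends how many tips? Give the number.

12

The MRCA of Macaca and Nyctereutes is the root, so the clade is the entire tree.
That clade contains 12 terminal taxa: Corylus, Felis, Formica, Homo, Hylobates, Macaca, Nyctereutes, Pinus, Quercus, Salamandra, Triticum, Triturus.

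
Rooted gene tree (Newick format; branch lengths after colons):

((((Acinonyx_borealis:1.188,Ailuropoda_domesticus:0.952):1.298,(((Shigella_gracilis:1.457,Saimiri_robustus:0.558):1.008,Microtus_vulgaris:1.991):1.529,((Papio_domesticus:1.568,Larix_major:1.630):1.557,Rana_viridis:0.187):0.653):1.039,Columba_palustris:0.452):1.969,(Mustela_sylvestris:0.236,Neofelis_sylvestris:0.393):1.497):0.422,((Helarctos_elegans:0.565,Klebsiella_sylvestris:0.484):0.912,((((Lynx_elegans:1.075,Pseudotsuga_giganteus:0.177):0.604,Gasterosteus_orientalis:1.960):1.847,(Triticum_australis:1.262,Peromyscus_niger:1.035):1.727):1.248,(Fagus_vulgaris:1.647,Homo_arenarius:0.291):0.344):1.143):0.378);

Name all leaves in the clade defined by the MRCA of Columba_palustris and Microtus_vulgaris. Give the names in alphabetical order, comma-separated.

Acinonyx_borealis, Ailuropoda_domesticus, Columba_palustris, Larix_major, Microtus_vulgaris, Papio_domesticus, Rana_viridis, Saimiri_robustus, Shigella_gracilis

Tracing Columba_palustris: it sits inside ((Acinonyx_borealis,Ailuropoda_domesticus),(((Shigella_gracilis,Saimiri_robustus),Microtus_vulgaris),((Papio_domesticus,Larix_major),Rana_viridis)),Columba_palustris).
Tracing Microtus_vulgaris: it sits inside ((Shigella_gracilis,Saimiri_robustus),Microtus_vulgaris).
The smallest clade enclosing both is ((Acinonyx_borealis,Ailuropoda_domesticus),(((Shigella_gracilis,Saimiri_robustus),Microtus_vulgaris),((Papio_domesticus,Larix_major),Rana_viridis)),Columba_palustris); the answer is its 9 terminal taxa in alphabetical order.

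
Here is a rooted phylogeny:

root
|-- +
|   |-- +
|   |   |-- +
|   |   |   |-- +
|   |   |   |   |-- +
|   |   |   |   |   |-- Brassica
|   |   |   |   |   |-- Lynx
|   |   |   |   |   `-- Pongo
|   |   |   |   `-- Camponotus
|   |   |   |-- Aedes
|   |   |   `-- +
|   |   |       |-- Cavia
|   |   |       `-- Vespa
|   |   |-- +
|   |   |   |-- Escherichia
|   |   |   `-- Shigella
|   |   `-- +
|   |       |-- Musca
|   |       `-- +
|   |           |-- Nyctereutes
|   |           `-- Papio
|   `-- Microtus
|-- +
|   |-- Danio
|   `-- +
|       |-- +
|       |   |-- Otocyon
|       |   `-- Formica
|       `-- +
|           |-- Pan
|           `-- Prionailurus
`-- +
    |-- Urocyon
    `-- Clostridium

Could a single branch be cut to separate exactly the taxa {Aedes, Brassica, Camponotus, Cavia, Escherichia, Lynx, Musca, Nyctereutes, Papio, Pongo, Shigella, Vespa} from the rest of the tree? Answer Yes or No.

The most recent common ancestor of these taxa subtends ((((Brassica,Lynx,Pongo),Camponotus),Aedes,(Cavia,Vespa)),(Escherichia,Shigella),(Musca,(Nyctereutes,Papio))).
That clade has exactly 12 tips — every listed taxon and nothing else — so the group is monophyletic.

Yes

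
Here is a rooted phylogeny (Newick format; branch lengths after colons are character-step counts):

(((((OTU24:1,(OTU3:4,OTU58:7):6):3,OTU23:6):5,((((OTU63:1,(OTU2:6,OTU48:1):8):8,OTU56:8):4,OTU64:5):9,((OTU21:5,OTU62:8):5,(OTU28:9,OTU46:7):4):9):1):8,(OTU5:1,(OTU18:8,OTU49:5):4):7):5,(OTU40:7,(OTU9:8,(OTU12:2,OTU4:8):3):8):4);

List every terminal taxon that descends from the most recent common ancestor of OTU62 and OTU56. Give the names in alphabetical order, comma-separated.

OTU2, OTU21, OTU28, OTU46, OTU48, OTU56, OTU62, OTU63, OTU64

Tracing OTU62: it sits inside (OTU21,OTU62).
Tracing OTU56: it sits inside ((OTU63,(OTU2,OTU48)),OTU56).
The smallest clade enclosing both is ((((OTU63,(OTU2,OTU48)),OTU56),OTU64),((OTU21,OTU62),(OTU28,OTU46))); the answer is its 9 terminal taxa in alphabetical order.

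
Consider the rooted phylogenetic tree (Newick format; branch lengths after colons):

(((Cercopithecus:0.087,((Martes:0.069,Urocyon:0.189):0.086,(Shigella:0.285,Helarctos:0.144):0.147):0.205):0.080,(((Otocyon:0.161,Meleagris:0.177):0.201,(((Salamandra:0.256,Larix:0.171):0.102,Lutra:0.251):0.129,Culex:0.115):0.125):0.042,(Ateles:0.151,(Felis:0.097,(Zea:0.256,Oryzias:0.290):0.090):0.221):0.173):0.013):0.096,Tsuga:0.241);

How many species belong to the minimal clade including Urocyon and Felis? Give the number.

15

The MRCA of Urocyon and Felis is the node subtending ((Cercopithecus,((Martes,Urocyon),(Shigella,Helarctos))),(((Otocyon,Meleagris),(((Salamandra,Larix),Lutra),Culex)),(Ateles,(Felis,(Zea,Oryzias))))).
That clade contains 15 terminal taxa: Ateles, Cercopithecus, Culex, Felis, Helarctos, Larix, Lutra, Martes, Meleagris, Oryzias, Otocyon, Salamandra, Shigella, Urocyon, Zea.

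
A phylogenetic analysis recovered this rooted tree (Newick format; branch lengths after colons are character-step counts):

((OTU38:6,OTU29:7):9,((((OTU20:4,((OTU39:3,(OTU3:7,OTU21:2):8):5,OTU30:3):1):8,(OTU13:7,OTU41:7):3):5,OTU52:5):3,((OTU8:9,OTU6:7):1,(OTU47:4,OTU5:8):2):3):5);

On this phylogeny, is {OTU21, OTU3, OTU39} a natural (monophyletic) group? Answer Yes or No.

The most recent common ancestor of these taxa subtends (OTU39,(OTU3,OTU21)).
That clade has exactly 3 tips — every listed taxon and nothing else — so the group is monophyletic.

Yes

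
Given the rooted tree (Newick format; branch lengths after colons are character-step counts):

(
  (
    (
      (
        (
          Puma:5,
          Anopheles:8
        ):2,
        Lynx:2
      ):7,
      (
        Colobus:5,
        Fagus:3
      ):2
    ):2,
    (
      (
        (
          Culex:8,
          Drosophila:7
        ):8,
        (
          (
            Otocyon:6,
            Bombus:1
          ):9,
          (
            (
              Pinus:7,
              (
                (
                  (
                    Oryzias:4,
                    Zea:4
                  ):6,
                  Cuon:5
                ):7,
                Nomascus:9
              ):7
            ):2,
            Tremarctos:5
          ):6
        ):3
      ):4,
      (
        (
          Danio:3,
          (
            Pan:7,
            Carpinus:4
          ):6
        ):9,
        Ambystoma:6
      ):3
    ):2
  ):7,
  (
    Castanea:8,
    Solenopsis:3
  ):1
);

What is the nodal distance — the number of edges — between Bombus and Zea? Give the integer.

8

The MRCA of Bombus and Zea is the node subtending ((Otocyon,Bombus),((Pinus,(((Oryzias,Zea),Cuon),Nomascus)),Tremarctos)).
From Bombus up to that node: 2 branches. From Zea up to the same node: 6 branches. Total: 2 + 6 = 8.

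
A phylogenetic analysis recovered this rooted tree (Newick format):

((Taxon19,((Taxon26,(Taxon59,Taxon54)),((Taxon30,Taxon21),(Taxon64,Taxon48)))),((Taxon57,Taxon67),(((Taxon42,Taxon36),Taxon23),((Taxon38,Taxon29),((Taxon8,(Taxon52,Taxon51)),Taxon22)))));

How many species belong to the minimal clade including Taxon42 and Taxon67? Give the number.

11

The MRCA of Taxon42 and Taxon67 is the node subtending ((Taxon57,Taxon67),(((Taxon42,Taxon36),Taxon23),((Taxon38,Taxon29),((Taxon8,(Taxon52,Taxon51)),Taxon22)))).
That clade contains 11 terminal taxa: Taxon22, Taxon23, Taxon29, Taxon36, Taxon38, Taxon42, Taxon51, Taxon52, Taxon57, Taxon67, Taxon8.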